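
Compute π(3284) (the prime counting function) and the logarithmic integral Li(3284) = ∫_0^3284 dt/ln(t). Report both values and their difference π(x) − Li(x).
π(3284) = 462;  Li(3284) ≈ 478.03;  π(x) − Li(x) ≈ -16.03.

Direct count of primes ≤ 3284 gives π(3284) = 462. Numerical evaluation of the logarithmic integral gives Li(3284) ≈ 478.03. The difference π(x) − Li(x) ≈ -16.03 is typically negative for small/moderate x (Li(x) overestimates), though Littlewood's theorem shows this sign changes infinitely often.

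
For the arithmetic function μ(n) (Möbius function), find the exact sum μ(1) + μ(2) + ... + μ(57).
Σ_{n ≤ 57} μ(n) = -1

Compute μ(n) for each 1 ≤ n ≤ 57: μ(1) = 1, μ(2) = -1, μ(3) = -1, μ(4) = 0, μ(5) = -1, μ(6) = 1, μ(7) = -1, μ(8) = 0, μ(9) = 0, μ(10) = 1, μ(11) = -1, μ(12) = 0, μ(13) = -1, μ(14) = 1, μ(15) = 1, μ(16) = 0, μ(17) = -1, μ(18) = 0, μ(19) = -1, μ(20) = 0, μ(21) = 1, μ(22) = 1, μ(23) = -1, μ(24) = 0, μ(25) = 0, μ(26) = 1, μ(27) = 0, μ(28) = 0, μ(29) = -1, μ(30) = -1, μ(31) = -1, μ(32) = 0, μ(33) = 1, μ(34) = 1, μ(35) = 1, μ(36) = 0, μ(37) = -1, μ(38) = 1, μ(39) = 1, μ(40) = 0, μ(41) = -1, μ(42) = -1, μ(43) = -1, μ(44) = 0, μ(45) = 0, μ(46) = 1, μ(47) = -1, μ(48) = 0, μ(49) = 0, μ(50) = 0, μ(51) = 1, μ(52) = 0, μ(53) = -1, μ(54) = 0, μ(55) = 1, μ(56) = 0, μ(57) = 1. Summing all 57 values: -1. (Mertens function M(x) = Σ_{n ≤ x} μ(n); on average M(x) should be small (PNT ⟺ M(x) = o(x)).)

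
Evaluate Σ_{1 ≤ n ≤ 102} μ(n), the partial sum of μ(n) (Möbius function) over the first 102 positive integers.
Σ_{n ≤ 102} μ(n) = -1

Compute μ(n) for each 1 ≤ n ≤ 102: μ(1) = 1, μ(2) = -1, μ(3) = -1, μ(4) = 0, μ(5) = -1, μ(6) = 1, μ(7) = -1, μ(8) = 0, μ(9) = 0, μ(10) = 1, μ(11) = -1, μ(12) = 0, μ(13) = -1, μ(14) = 1, μ(15) = 1, μ(16) = 0, μ(17) = -1, μ(18) = 0, μ(19) = -1, μ(20) = 0, μ(21) = 1, μ(22) = 1, μ(23) = -1, μ(24) = 0, μ(25) = 0, μ(26) = 1, μ(27) = 0, μ(28) = 0, μ(29) = -1, μ(30) = -1, μ(31) = -1, μ(32) = 0, μ(33) = 1, μ(34) = 1, μ(35) = 1, μ(36) = 0, μ(37) = -1, μ(38) = 1, μ(39) = 1, μ(40) = 0, μ(41) = -1, μ(42) = -1, μ(43) = -1, μ(44) = 0, μ(45) = 0, μ(46) = 1, μ(47) = -1, μ(48) = 0, μ(49) = 0, μ(50) = 0, μ(51) = 1, μ(52) = 0, μ(53) = -1, μ(54) = 0, μ(55) = 1, μ(56) = 0, μ(57) = 1, μ(58) = 1, μ(59) = -1, μ(60) = 0, μ(61) = -1, μ(62) = 1, μ(63) = 0, μ(64) = 0, μ(65) = 1, μ(66) = -1, μ(67) = -1, μ(68) = 0, μ(69) = 1, μ(70) = -1, μ(71) = -1, μ(72) = 0, μ(73) = -1, μ(74) = 1, μ(75) = 0, μ(76) = 0, μ(77) = 1, μ(78) = -1, μ(79) = -1, μ(80) = 0, μ(81) = 0, μ(82) = 1, μ(83) = -1, μ(84) = 0, μ(85) = 1, μ(86) = 1, μ(87) = 1, μ(88) = 0, μ(89) = -1, μ(90) = 0, μ(91) = 1, μ(92) = 0, μ(93) = 1, μ(94) = 1, μ(95) = 1, μ(96) = 0, μ(97) = -1, μ(98) = 0, μ(99) = 0, μ(100) = 0, μ(101) = -1, μ(102) = -1. Summing all 102 values: -1. (Mertens function M(x) = Σ_{n ≤ x} μ(n); on average M(x) should be small (PNT ⟺ M(x) = o(x)).)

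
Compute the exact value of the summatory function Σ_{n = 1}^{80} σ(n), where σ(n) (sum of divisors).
Σ_{n ≤ 80} σ(n) = 5314

Compute σ(n) for each 1 ≤ n ≤ 80: σ(1) = 1, σ(2) = 3, σ(3) = 4, σ(4) = 7, σ(5) = 6, σ(6) = 12, σ(7) = 8, σ(8) = 15, σ(9) = 13, σ(10) = 18, σ(11) = 12, σ(12) = 28, σ(13) = 14, σ(14) = 24, σ(15) = 24, σ(16) = 31, σ(17) = 18, σ(18) = 39, σ(19) = 20, σ(20) = 42, σ(21) = 32, σ(22) = 36, σ(23) = 24, σ(24) = 60, σ(25) = 31, σ(26) = 42, σ(27) = 40, σ(28) = 56, σ(29) = 30, σ(30) = 72, σ(31) = 32, σ(32) = 63, σ(33) = 48, σ(34) = 54, σ(35) = 48, σ(36) = 91, σ(37) = 38, σ(38) = 60, σ(39) = 56, σ(40) = 90, σ(41) = 42, σ(42) = 96, σ(43) = 44, σ(44) = 84, σ(45) = 78, σ(46) = 72, σ(47) = 48, σ(48) = 124, σ(49) = 57, σ(50) = 93, σ(51) = 72, σ(52) = 98, σ(53) = 54, σ(54) = 120, σ(55) = 72, σ(56) = 120, σ(57) = 80, σ(58) = 90, σ(59) = 60, σ(60) = 168, σ(61) = 62, σ(62) = 96, σ(63) = 104, σ(64) = 127, σ(65) = 84, σ(66) = 144, σ(67) = 68, σ(68) = 126, σ(69) = 96, σ(70) = 144, σ(71) = 72, σ(72) = 195, σ(73) = 74, σ(74) = 114, σ(75) = 124, σ(76) = 140, σ(77) = 96, σ(78) = 168, σ(79) = 80, σ(80) = 186. Summing all 80 values: 5314. (Average order: Σ_{n ≤ x} σ(n) ~ (π²/12) x². For x = 80, (π²/12)·80² ≈ 5263.79.)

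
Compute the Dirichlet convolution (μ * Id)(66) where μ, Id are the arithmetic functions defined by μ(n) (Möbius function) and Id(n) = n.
(μ * Id)(66) = 20

Divisors of 66: [1, 2, 3, 6, 11, 22, 33, 66]. For each d | 66:
  d = 1: μ(1) · Id(66/1) = 1 · 66 = 66
  d = 2: μ(2) · Id(66/2) = -1 · 33 = -33
  d = 3: μ(3) · Id(66/3) = -1 · 22 = -22
  d = 6: μ(6) · Id(66/6) = 1 · 11 = 11
  d = 11: μ(11) · Id(66/11) = -1 · 6 = -6
  d = 22: μ(22) · Id(66/22) = 1 · 3 = 3
  d = 33: μ(33) · Id(66/33) = 1 · 2 = 2
  d = 66: μ(66) · Id(66/66) = -1 · 1 = -1
Summing: (μ * Id)(66) = 66 + -33 + -22 + 11 + -6 + 3 + 2 + -1 = 20.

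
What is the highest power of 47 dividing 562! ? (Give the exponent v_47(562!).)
v_47(562!) = 11

Legendre's formula: v_p(n!) = Σ_{k ≥ 1} ⌊n / p^k⌋. For p = 47, n = 562, the terms are:
  ⌊562/47^1⌋ = ⌊562/47⌋ = 11
(the next term ⌊562/47^2⌋ = 0, terminating the sum). Summing: v_47(562!) = 11 = 11.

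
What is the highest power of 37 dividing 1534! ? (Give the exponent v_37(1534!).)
v_37(1534!) = 42

Legendre's formula: v_p(n!) = Σ_{k ≥ 1} ⌊n / p^k⌋. For p = 37, n = 1534, the terms are:
  ⌊1534/37^1⌋ = ⌊1534/37⌋ = 41
  ⌊1534/37^2⌋ = ⌊1534/1369⌋ = 1
(the next term ⌊1534/37^3⌋ = 0, terminating the sum). Summing: v_37(1534!) = 41 + 1 = 42.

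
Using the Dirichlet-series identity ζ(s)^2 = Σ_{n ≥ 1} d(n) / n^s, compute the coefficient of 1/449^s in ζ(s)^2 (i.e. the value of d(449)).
d(449) = 2

ζ(s)^2 = (Σ 1/m^s)(Σ 1/k^s). The coefficient of 1/n^s in the product is the number of ordered pairs (m, k) with mk = n, which equals d(n). For n = 449, divisors are [1, 449], so d(449) = 2.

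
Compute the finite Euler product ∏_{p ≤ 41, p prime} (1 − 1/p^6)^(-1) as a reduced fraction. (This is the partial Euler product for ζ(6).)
∏ = 2443380210471738371061235001635487784786465943261975036855/2401726912683588750411628962956143030539652897300291780608

The primes p ≤ 41 are [2, 3, 5, 7, 11, 13, 17, 19, 23, 29, 31, 37, 41]. For each prime, (1 − 1/p^6)^(-1) = p^6 / (p^6 − 1). The product is (1 − 1/2^6)^(-1), (1 − 1/3^6)^(-1), (1 − 1/5^6)^(-1), (1 − 1/7^6)^(-1), (1 − 1/11^6)^(-1), (1 − 1/13^6)^(-1), (1 − 1/17^6)^(-1), (1 − 1/19^6)^(-1), (1 − 1/23^6)^(-1), (1 − 1/29^6)^(-1), (1 − 1/31^6)^(-1), (1 − 1/37^6)^(-1), (1 − 1/41^6)^(-1) = ∏ p^6 / (p^6 − 1) = 2443380210471738371061235001635487784786465943261975036855/2401726912683588750411628962956143030539652897300291780608.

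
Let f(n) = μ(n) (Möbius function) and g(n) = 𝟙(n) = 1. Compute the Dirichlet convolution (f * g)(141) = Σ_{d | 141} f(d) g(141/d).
(μ * 𝟙)(141) = 0

Divisors of 141: [1, 3, 47, 141]. For each d | 141:
  d = 1: μ(1) · 𝟙(141/1) = 1 · 1 = 1
  d = 3: μ(3) · 𝟙(141/3) = -1 · 1 = -1
  d = 47: μ(47) · 𝟙(141/47) = -1 · 1 = -1
  d = 141: μ(141) · 𝟙(141/141) = 1 · 1 = 1
Summing: (μ * 𝟙)(141) = 1 + -1 + -1 + 1 = 0.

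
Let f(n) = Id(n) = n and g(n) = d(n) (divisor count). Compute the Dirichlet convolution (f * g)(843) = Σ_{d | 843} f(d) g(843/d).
(Id * d)(843) = 1415

Divisors of 843: [1, 3, 281, 843]. For each d | 843:
  d = 1: Id(1) · d(843/1) = 1 · 4 = 4
  d = 3: Id(3) · d(843/3) = 3 · 2 = 6
  d = 281: Id(281) · d(843/281) = 281 · 2 = 562
  d = 843: Id(843) · d(843/843) = 843 · 1 = 843
Summing: (Id * d)(843) = 4 + 6 + 562 + 843 = 1415.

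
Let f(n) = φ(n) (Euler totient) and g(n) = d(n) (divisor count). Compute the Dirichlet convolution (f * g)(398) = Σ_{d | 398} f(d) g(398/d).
(φ * d)(398) = 600

Divisors of 398: [1, 2, 199, 398]. For each d | 398:
  d = 1: φ(1) · d(398/1) = 1 · 4 = 4
  d = 2: φ(2) · d(398/2) = 1 · 2 = 2
  d = 199: φ(199) · d(398/199) = 198 · 2 = 396
  d = 398: φ(398) · d(398/398) = 198 · 1 = 198
Summing: (φ * d)(398) = 4 + 2 + 396 + 198 = 600.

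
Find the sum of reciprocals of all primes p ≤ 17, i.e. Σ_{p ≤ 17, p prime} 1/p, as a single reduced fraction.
Σ 1/p = 716167/510510

π(17) = 7, so the primes ≤ 17 are [2, 3, 5, 7, 11, 13, 17]. Summing 1/p over these primes: 716167/510510 ≈ 1.4028. Mertens estimate ln ln(17) + 0.2615 ≈ 1.3029.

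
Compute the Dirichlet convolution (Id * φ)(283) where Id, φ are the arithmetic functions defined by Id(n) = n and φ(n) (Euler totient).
(Id * φ)(283) = 565

Divisors of 283: [1, 283]. For each d | 283:
  d = 1: Id(1) · φ(283/1) = 1 · 282 = 282
  d = 283: Id(283) · φ(283/283) = 283 · 1 = 283
Summing: (Id * φ)(283) = 282 + 283 = 565.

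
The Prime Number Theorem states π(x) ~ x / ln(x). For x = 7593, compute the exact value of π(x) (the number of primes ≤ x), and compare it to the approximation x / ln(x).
π(7593) = 965;  x/ln(x) ≈ 849.81;  relative error ≈ 11.94%.

Directly count primes up to 7593: π(7593) = 965. The PNT approximation gives 7593/ln(7593) ≈ 7593/8.93498 ≈ 849.81. Relative error (π(x) − x/ln(x)) / π(x) ≈ 11.94%; the approximation is known to undercount slightly (Li(x) is a better estimate).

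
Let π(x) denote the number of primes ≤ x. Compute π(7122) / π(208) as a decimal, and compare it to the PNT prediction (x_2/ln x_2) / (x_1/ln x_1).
π(7122)/π(208) = 912/46 ≈ 19.8261;  PNT prediction ≈ 20.6020.

π(208) = 46 and π(7122) = 912, so π(7122)/π(208) ≈ 19.8261. The PNT-predicted ratio is (7122/ln(7122)) / (208/ln(208)) ≈ 20.6020. The two agree to within a few percent, as expected.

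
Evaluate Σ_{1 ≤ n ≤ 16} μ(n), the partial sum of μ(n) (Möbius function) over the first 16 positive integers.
Σ_{n ≤ 16} μ(n) = -1

Compute μ(n) for each 1 ≤ n ≤ 16: μ(1) = 1, μ(2) = -1, μ(3) = -1, μ(4) = 0, μ(5) = -1, μ(6) = 1, μ(7) = -1, μ(8) = 0, μ(9) = 0, μ(10) = 1, μ(11) = -1, μ(12) = 0, μ(13) = -1, μ(14) = 1, μ(15) = 1, μ(16) = 0. Summing all 16 values: -1. (Mertens function M(x) = Σ_{n ≤ x} μ(n); on average M(x) should be small (PNT ⟺ M(x) = o(x)).)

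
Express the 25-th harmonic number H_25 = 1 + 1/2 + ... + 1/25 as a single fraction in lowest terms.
H_25 = 34052522467/8923714800

Direct summation: H_25 = 1 + 1/2 + ... + 1/25. The least common denominator is lcm(1, ..., 25) = 26771144400; over this denominator the numerator is 26771144400 + 13385572200 + 8923714800 + 6692786100 + 5354228880 + 4461857400 + 3824449200 + 3346393050 + 2974571600 + 2677114440 + 2433740400 + 2230928700 + 2059318800 + 1912224600 + 1784742960 + 1673196525 + 1574773200 + 1487285800 + 1409007600 + 1338557220 + 1274816400 + 1216870200 + 1163962800 + 1115464350 + 1070845776 = 102157567401, so H_25 = 102157567401/26771144400; reducing by gcd(102157567401, 26771144400) = 3 gives 34052522467/8923714800 ≈ 3.81596. (The PNT-adjacent estimate ln(25) + γ ≈ 3.79609 matches within O(1/n).)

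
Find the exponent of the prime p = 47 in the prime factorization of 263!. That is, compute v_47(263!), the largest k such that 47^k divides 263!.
v_47(263!) = 5

Legendre's formula: v_p(n!) = Σ_{k ≥ 1} ⌊n / p^k⌋. For p = 47, n = 263, the terms are:
  ⌊263/47^1⌋ = ⌊263/47⌋ = 5
(the next term ⌊263/47^2⌋ = 0, terminating the sum). Summing: v_47(263!) = 5 = 5.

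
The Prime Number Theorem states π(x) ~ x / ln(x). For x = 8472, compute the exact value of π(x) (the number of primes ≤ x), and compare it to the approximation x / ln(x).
π(8472) = 1059;  x/ln(x) ≈ 936.70;  relative error ≈ 11.55%.

Directly count primes up to 8472: π(8472) = 1059. The PNT approximation gives 8472/ln(8472) ≈ 8472/9.04452 ≈ 936.70. Relative error (π(x) − x/ln(x)) / π(x) ≈ 11.55%; the approximation is known to undercount slightly (Li(x) is a better estimate).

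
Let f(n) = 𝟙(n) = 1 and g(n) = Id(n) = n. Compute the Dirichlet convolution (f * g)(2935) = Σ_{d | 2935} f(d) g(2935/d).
(𝟙 * Id)(2935) = 3528

Divisors of 2935: [1, 5, 587, 2935]. For each d | 2935:
  d = 1: 𝟙(1) · Id(2935/1) = 1 · 2935 = 2935
  d = 5: 𝟙(5) · Id(2935/5) = 1 · 587 = 587
  d = 587: 𝟙(587) · Id(2935/587) = 1 · 5 = 5
  d = 2935: 𝟙(2935) · Id(2935/2935) = 1 · 1 = 1
Summing: (𝟙 * Id)(2935) = 2935 + 587 + 5 + 1 = 3528.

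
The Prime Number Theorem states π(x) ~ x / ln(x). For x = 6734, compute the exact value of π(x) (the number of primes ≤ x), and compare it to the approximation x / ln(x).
π(6734) = 868;  x/ln(x) ≈ 763.93;  relative error ≈ 11.99%.

Directly count primes up to 6734: π(6734) = 868. The PNT approximation gives 6734/ln(6734) ≈ 6734/8.81492 ≈ 763.93. Relative error (π(x) − x/ln(x)) / π(x) ≈ 11.99%; the approximation is known to undercount slightly (Li(x) is a better estimate).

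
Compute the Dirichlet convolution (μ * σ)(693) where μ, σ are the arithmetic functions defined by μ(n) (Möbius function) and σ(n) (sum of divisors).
(μ * σ)(693) = 693

Divisors of 693: [1, 3, 7, 9, 11, 21, 33, 63, 77, 99, 231, 693]. For each d | 693:
  d = 1: μ(1) · σ(693/1) = 1 · 1248 = 1248
  d = 3: μ(3) · σ(693/3) = -1 · 384 = -384
  d = 7: μ(7) · σ(693/7) = -1 · 156 = -156
  d = 9: μ(9) · σ(693/9) = 0 · 96 = 0
  d = 11: μ(11) · σ(693/11) = -1 · 104 = -104
  d = 21: μ(21) · σ(693/21) = 1 · 48 = 48
  d = 33: μ(33) · σ(693/33) = 1 · 32 = 32
  d = 63: μ(63) · σ(693/63) = 0 · 12 = 0
  d = 77: μ(77) · σ(693/77) = 1 · 13 = 13
  d = 99: μ(99) · σ(693/99) = 0 · 8 = 0
  d = 231: μ(231) · σ(693/231) = -1 · 4 = -4
  d = 693: μ(693) · σ(693/693) = 0 · 1 = 0
Summing: (μ * σ)(693) = 1248 + -384 + -156 + 0 + -104 + 48 + 32 + 0 + 13 + 0 + -4 + 0 = 693.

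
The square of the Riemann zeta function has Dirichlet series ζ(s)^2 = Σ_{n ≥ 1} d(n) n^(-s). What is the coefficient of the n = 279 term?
d(279) = 6

ζ(s)^2 = (Σ 1/m^s)(Σ 1/k^s). The coefficient of 1/n^s in the product is the number of ordered pairs (m, k) with mk = n, which equals d(n). For n = 279, divisors are [1, 3, 9, 31, 93, 279], so d(279) = 6.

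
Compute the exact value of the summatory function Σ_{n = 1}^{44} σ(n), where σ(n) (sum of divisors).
Σ_{n ≤ 44} σ(n) = 1608

Compute σ(n) for each 1 ≤ n ≤ 44: σ(1) = 1, σ(2) = 3, σ(3) = 4, σ(4) = 7, σ(5) = 6, σ(6) = 12, σ(7) = 8, σ(8) = 15, σ(9) = 13, σ(10) = 18, σ(11) = 12, σ(12) = 28, σ(13) = 14, σ(14) = 24, σ(15) = 24, σ(16) = 31, σ(17) = 18, σ(18) = 39, σ(19) = 20, σ(20) = 42, σ(21) = 32, σ(22) = 36, σ(23) = 24, σ(24) = 60, σ(25) = 31, σ(26) = 42, σ(27) = 40, σ(28) = 56, σ(29) = 30, σ(30) = 72, σ(31) = 32, σ(32) = 63, σ(33) = 48, σ(34) = 54, σ(35) = 48, σ(36) = 91, σ(37) = 38, σ(38) = 60, σ(39) = 56, σ(40) = 90, σ(41) = 42, σ(42) = 96, σ(43) = 44, σ(44) = 84. Summing all 44 values: 1608. (Average order: Σ_{n ≤ x} σ(n) ~ (π²/12) x². For x = 44, (π²/12)·44² ≈ 1592.30.)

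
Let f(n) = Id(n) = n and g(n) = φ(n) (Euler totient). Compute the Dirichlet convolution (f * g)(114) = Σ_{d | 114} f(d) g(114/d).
(Id * φ)(114) = 555

Divisors of 114: [1, 2, 3, 6, 19, 38, 57, 114]. For each d | 114:
  d = 1: Id(1) · φ(114/1) = 1 · 36 = 36
  d = 2: Id(2) · φ(114/2) = 2 · 36 = 72
  d = 3: Id(3) · φ(114/3) = 3 · 18 = 54
  d = 6: Id(6) · φ(114/6) = 6 · 18 = 108
  d = 19: Id(19) · φ(114/19) = 19 · 2 = 38
  d = 38: Id(38) · φ(114/38) = 38 · 2 = 76
  d = 57: Id(57) · φ(114/57) = 57 · 1 = 57
  d = 114: Id(114) · φ(114/114) = 114 · 1 = 114
Summing: (Id * φ)(114) = 36 + 72 + 54 + 108 + 38 + 76 + 57 + 114 = 555.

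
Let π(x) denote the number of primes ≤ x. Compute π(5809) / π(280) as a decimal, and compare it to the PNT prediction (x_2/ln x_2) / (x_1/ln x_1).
π(5809)/π(280) = 762/59 ≈ 12.9153;  PNT prediction ≈ 13.4879.

π(280) = 59 and π(5809) = 762, so π(5809)/π(280) ≈ 12.9153. The PNT-predicted ratio is (5809/ln(5809)) / (280/ln(280)) ≈ 13.4879. The two agree to within a few percent, as expected.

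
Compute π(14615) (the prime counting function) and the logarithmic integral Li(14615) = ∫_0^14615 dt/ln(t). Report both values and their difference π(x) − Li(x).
π(14615) = 1710;  Li(14615) ≈ 1736.53;  π(x) − Li(x) ≈ -26.53.

Direct count of primes ≤ 14615 gives π(14615) = 1710. Numerical evaluation of the logarithmic integral gives Li(14615) ≈ 1736.53. The difference π(x) − Li(x) ≈ -26.53 is typically negative for small/moderate x (Li(x) overestimates), though Littlewood's theorem shows this sign changes infinitely often.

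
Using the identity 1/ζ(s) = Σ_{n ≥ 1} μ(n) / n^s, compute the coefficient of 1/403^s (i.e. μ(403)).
μ(403) = 1

Factor n = 403 = 13 · 31. μ(n) = 0 if any exponent ≥ 2 (not squarefree); otherwise μ(n) = (−1)^{ω(n)} where ω(n) is the number of distinct prime factors. Applying: μ(403) = 1.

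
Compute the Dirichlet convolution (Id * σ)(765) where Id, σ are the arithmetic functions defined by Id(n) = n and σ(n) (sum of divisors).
(Id * σ)(765) = 13090

Divisors of 765: [1, 3, 5, 9, 15, 17, 45, 51, 85, 153, 255, 765]. For each d | 765:
  d = 1: Id(1) · σ(765/1) = 1 · 1404 = 1404
  d = 3: Id(3) · σ(765/3) = 3 · 432 = 1296
  d = 5: Id(5) · σ(765/5) = 5 · 234 = 1170
  d = 9: Id(9) · σ(765/9) = 9 · 108 = 972
  d = 15: Id(15) · σ(765/15) = 15 · 72 = 1080
  d = 17: Id(17) · σ(765/17) = 17 · 78 = 1326
  d = 45: Id(45) · σ(765/45) = 45 · 18 = 810
  d = 51: Id(51) · σ(765/51) = 51 · 24 = 1224
  d = 85: Id(85) · σ(765/85) = 85 · 13 = 1105
  d = 153: Id(153) · σ(765/153) = 153 · 6 = 918
  d = 255: Id(255) · σ(765/255) = 255 · 4 = 1020
  d = 765: Id(765) · σ(765/765) = 765 · 1 = 765
Summing: (Id * σ)(765) = 1404 + 1296 + 1170 + 972 + 1080 + 1326 + 810 + 1224 + 1105 + 918 + 1020 + 765 = 13090.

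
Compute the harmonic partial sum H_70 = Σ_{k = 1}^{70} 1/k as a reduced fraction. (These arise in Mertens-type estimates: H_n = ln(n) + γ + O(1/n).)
H_70 = 42535343474848157886823113473/8801320137209899102584580800

Direct summation: H_70 = 1 + 1/2 + ... + 1/70. The least common denominator is lcm(1, ..., 70) = 79211881234889091923261227200; over this denominator the numerator is 79211881234889091923261227200 + 39605940617444545961630613600 + 26403960411629697307753742400 + 19802970308722272980815306800 + 15842376246977818384652245440 + 13201980205814848653876871200 + 11315983033555584560465889600 + 9901485154361136490407653400 + 8801320137209899102584580800 + 7921188123488909192326122720 + 7201080112262644720296475200 + 6600990102907424326938435600 + 6093221633453007071020094400 + 5657991516777792280232944800 + 5280792082325939461550748480 + 4950742577180568245203826700 + 4659522425581711289603601600 + 4400660068604949551292290400 + 4169046380783636417013748800 + 3960594061744454596163061360 + 3771994344518528186821963200 + 3600540056131322360148237600 + 3443994836299525735793966400 + 3300495051453712163469217800 + 3168475249395563676930449088 + 3046610816726503535510047200 + 2933773379069966367528193600 + 2828995758388896140116472400 + 2731444180513416962871076800 + 2640396041162969730775374240 + 2555221975319002965266491200 + 2475371288590284122601913350 + 2400360037420881573432158400 + 2329761212790855644801800800 + 2263196606711116912093177920 + 2200330034302474775646145200 + 2140861654997002484412465600 + 2084523190391818208506874400 + 2031073877817669023673364800 + 1980297030872227298081530680 + 1931997103289977851786859200 + 1885997172259264093410981600 + 1842136772904397486587470400 + 1800270028065661180074118800 + 1760264027441979820516916160 + 1721997418149762867896983200 + 1685359175210406211133217600 + 1650247525726856081734608900 + 1616569004793654937209412800 + 1584237624697781838465224544 + 1553174141860570429867867200 + 1523305408363251767755023600 + 1494563796884699847608702400 + 1466886689534983183764096800 + 1440216022452528944059295040 + 1414497879194448070058236200 + 1389682126927878805671249600 + 1365722090256708481435538400 + 1342574258218459185140020800 + 1320198020581484865387687120 + 1298555430080149047922315200 + 1277610987659501482633245600 + 1257331448172842728940654400 + 1237685644295142061300956675 + 1218644326690601414204018880 + 1200180018710440786716079200 + 1182266884102822267511361600 + 1164880606395427822400900400 + 1147998278766508578597988800 + 1131598303355558456046588960 = 382818091273633420981408021257, so H_70 = 382818091273633420981408021257/79211881234889091923261227200; reducing by gcd(382818091273633420981408021257, 79211881234889091923261227200) = 9 gives 42535343474848157886823113473/8801320137209899102584580800 ≈ 4.83284. (The PNT-adjacent estimate ln(70) + γ ≈ 4.82571 matches within O(1/n).)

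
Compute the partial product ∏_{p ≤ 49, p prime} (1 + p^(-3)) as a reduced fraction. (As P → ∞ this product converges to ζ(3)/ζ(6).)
∏ = 8015182591485824614015950466842624/6783810016842653083409665472454505

The primes p ≤ 49 are [2, 3, 5, 7, 11, 13, 17, 19, 23, 29, 31, 37, 41, 43, 47]. For each, (1 + 1/p^3) = (p^3 + 1)/p^3. Multiplying these fractions over p ∈ [2, 3, 5, 7, 11, 13, 17, 19, 23, 29, 31, 37, 41, 43, 47] gives 8015182591485824614015950466842624/6783810016842653083409665472454505. (In the limit P → ∞ this tends to ζ(3)/ζ(6).)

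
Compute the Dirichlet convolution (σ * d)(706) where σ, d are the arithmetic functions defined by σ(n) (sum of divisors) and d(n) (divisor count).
(σ * d)(706) = 1780

Divisors of 706: [1, 2, 353, 706]. For each d | 706:
  d = 1: σ(1) · d(706/1) = 1 · 4 = 4
  d = 2: σ(2) · d(706/2) = 3 · 2 = 6
  d = 353: σ(353) · d(706/353) = 354 · 2 = 708
  d = 706: σ(706) · d(706/706) = 1062 · 1 = 1062
Summing: (σ * d)(706) = 4 + 6 + 708 + 1062 = 1780.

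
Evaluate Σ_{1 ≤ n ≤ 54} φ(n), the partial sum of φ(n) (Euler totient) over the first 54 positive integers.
Σ_{n ≤ 54} φ(n) = 900

Compute φ(n) for each 1 ≤ n ≤ 54: φ(1) = 1, φ(2) = 1, φ(3) = 2, φ(4) = 2, φ(5) = 4, φ(6) = 2, φ(7) = 6, φ(8) = 4, φ(9) = 6, φ(10) = 4, φ(11) = 10, φ(12) = 4, φ(13) = 12, φ(14) = 6, φ(15) = 8, φ(16) = 8, φ(17) = 16, φ(18) = 6, φ(19) = 18, φ(20) = 8, φ(21) = 12, φ(22) = 10, φ(23) = 22, φ(24) = 8, φ(25) = 20, φ(26) = 12, φ(27) = 18, φ(28) = 12, φ(29) = 28, φ(30) = 8, φ(31) = 30, φ(32) = 16, φ(33) = 20, φ(34) = 16, φ(35) = 24, φ(36) = 12, φ(37) = 36, φ(38) = 18, φ(39) = 24, φ(40) = 16, φ(41) = 40, φ(42) = 12, φ(43) = 42, φ(44) = 20, φ(45) = 24, φ(46) = 22, φ(47) = 46, φ(48) = 16, φ(49) = 42, φ(50) = 20, φ(51) = 32, φ(52) = 24, φ(53) = 52, φ(54) = 18. Summing all 54 values: 900. (Average order: Σ_{n ≤ x} φ(n) ~ (3/π²) x². For x = 54, (3/π²)·54² ≈ 886.36.)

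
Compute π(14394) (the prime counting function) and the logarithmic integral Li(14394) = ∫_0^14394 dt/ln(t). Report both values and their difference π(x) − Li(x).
π(14394) = 1686;  Li(14394) ≈ 1713.47;  π(x) − Li(x) ≈ -27.47.

Direct count of primes ≤ 14394 gives π(14394) = 1686. Numerical evaluation of the logarithmic integral gives Li(14394) ≈ 1713.47. The difference π(x) − Li(x) ≈ -27.47 is typically negative for small/moderate x (Li(x) overestimates), though Littlewood's theorem shows this sign changes infinitely often.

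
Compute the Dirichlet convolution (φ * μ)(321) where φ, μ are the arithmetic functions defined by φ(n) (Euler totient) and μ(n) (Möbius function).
(φ * μ)(321) = 105

Divisors of 321: [1, 3, 107, 321]. For each d | 321:
  d = 1: φ(1) · μ(321/1) = 1 · 1 = 1
  d = 3: φ(3) · μ(321/3) = 2 · -1 = -2
  d = 107: φ(107) · μ(321/107) = 106 · -1 = -106
  d = 321: φ(321) · μ(321/321) = 212 · 1 = 212
Summing: (φ * μ)(321) = 1 + -2 + -106 + 212 = 105.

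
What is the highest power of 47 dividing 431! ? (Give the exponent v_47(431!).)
v_47(431!) = 9

Legendre's formula: v_p(n!) = Σ_{k ≥ 1} ⌊n / p^k⌋. For p = 47, n = 431, the terms are:
  ⌊431/47^1⌋ = ⌊431/47⌋ = 9
(the next term ⌊431/47^2⌋ = 0, terminating the sum). Summing: v_47(431!) = 9 = 9.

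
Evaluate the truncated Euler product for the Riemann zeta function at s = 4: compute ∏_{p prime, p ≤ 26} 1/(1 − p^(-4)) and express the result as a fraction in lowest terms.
∏ = 179711034607426083154393/166042662475294310400000

The primes p ≤ 26 are [2, 3, 5, 7, 11, 13, 17, 19, 23]. For each prime, (1 − 1/p^4)^(-1) = p^4 / (p^4 − 1). The product is (1 − 1/2^4)^(-1), (1 − 1/3^4)^(-1), (1 − 1/5^4)^(-1), (1 − 1/7^4)^(-1), (1 − 1/11^4)^(-1), (1 − 1/13^4)^(-1), (1 − 1/17^4)^(-1), (1 − 1/19^4)^(-1), (1 − 1/23^4)^(-1) = ∏ p^4 / (p^4 − 1) = 179711034607426083154393/166042662475294310400000.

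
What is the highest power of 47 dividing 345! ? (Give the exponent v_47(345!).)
v_47(345!) = 7

Legendre's formula: v_p(n!) = Σ_{k ≥ 1} ⌊n / p^k⌋. For p = 47, n = 345, the terms are:
  ⌊345/47^1⌋ = ⌊345/47⌋ = 7
(the next term ⌊345/47^2⌋ = 0, terminating the sum). Summing: v_47(345!) = 7 = 7.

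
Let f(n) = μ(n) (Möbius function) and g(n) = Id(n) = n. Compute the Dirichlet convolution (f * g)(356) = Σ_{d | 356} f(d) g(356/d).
(μ * Id)(356) = 176

Divisors of 356: [1, 2, 4, 89, 178, 356]. For each d | 356:
  d = 1: μ(1) · Id(356/1) = 1 · 356 = 356
  d = 2: μ(2) · Id(356/2) = -1 · 178 = -178
  d = 4: μ(4) · Id(356/4) = 0 · 89 = 0
  d = 89: μ(89) · Id(356/89) = -1 · 4 = -4
  d = 178: μ(178) · Id(356/178) = 1 · 2 = 2
  d = 356: μ(356) · Id(356/356) = 0 · 1 = 0
Summing: (μ * Id)(356) = 356 + -178 + 0 + -4 + 2 + 0 = 176.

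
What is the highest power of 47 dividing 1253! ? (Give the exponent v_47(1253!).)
v_47(1253!) = 26

Legendre's formula: v_p(n!) = Σ_{k ≥ 1} ⌊n / p^k⌋. For p = 47, n = 1253, the terms are:
  ⌊1253/47^1⌋ = ⌊1253/47⌋ = 26
(the next term ⌊1253/47^2⌋ = 0, terminating the sum). Summing: v_47(1253!) = 26 = 26.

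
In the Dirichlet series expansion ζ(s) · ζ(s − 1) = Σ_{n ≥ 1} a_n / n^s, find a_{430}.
σ(430) = 792

In the product (Σ m^0/m^s)(Σ k / k^s) = Σ (Σ_{d | n} d) / n^s, the coefficient of 1/n^s is σ(n) = Σ_{d | n} d. For n = 430, divisors are [1, 2, 5, 10, 43, 86, 215, 430]; summing: σ(430) = 792.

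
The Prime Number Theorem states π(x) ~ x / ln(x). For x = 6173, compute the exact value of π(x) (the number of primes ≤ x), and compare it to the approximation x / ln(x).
π(6173) = 804;  x/ln(x) ≈ 707.27;  relative error ≈ 12.03%.

Directly count primes up to 6173: π(6173) = 804. The PNT approximation gives 6173/ln(6173) ≈ 6173/8.72794 ≈ 707.27. Relative error (π(x) − x/ln(x)) / π(x) ≈ 12.03%; the approximation is known to undercount slightly (Li(x) is a better estimate).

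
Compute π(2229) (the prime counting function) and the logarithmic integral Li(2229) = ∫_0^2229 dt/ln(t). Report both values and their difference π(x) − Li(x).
π(2229) = 331;  Li(2229) ≈ 344.72;  π(x) − Li(x) ≈ -13.72.

Direct count of primes ≤ 2229 gives π(2229) = 331. Numerical evaluation of the logarithmic integral gives Li(2229) ≈ 344.72. The difference π(x) − Li(x) ≈ -13.72 is typically negative for small/moderate x (Li(x) overestimates), though Littlewood's theorem shows this sign changes infinitely often.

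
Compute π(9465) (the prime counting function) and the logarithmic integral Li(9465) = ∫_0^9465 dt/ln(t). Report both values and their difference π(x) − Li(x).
π(9465) = 1172;  Li(9465) ≈ 1187.88;  π(x) − Li(x) ≈ -15.88.

Direct count of primes ≤ 9465 gives π(9465) = 1172. Numerical evaluation of the logarithmic integral gives Li(9465) ≈ 1187.88. The difference π(x) − Li(x) ≈ -15.88 is typically negative for small/moderate x (Li(x) overestimates), though Littlewood's theorem shows this sign changes infinitely often.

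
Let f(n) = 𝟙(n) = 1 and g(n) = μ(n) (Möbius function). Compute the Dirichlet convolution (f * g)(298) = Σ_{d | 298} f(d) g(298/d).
(𝟙 * μ)(298) = 0

Divisors of 298: [1, 2, 149, 298]. For each d | 298:
  d = 1: 𝟙(1) · μ(298/1) = 1 · 1 = 1
  d = 2: 𝟙(2) · μ(298/2) = 1 · -1 = -1
  d = 149: 𝟙(149) · μ(298/149) = 1 · -1 = -1
  d = 298: 𝟙(298) · μ(298/298) = 1 · 1 = 1
Summing: (𝟙 * μ)(298) = 1 + -1 + -1 + 1 = 0.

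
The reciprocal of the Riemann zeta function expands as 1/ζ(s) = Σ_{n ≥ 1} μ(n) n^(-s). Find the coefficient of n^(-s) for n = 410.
μ(410) = -1

Factor n = 410 = 2 · 5 · 41. μ(n) = 0 if any exponent ≥ 2 (not squarefree); otherwise μ(n) = (−1)^{ω(n)} where ω(n) is the number of distinct prime factors. Applying: μ(410) = -1.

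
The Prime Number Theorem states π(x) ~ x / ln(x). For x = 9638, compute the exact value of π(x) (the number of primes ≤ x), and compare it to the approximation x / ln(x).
π(9638) = 1190;  x/ln(x) ≈ 1050.64;  relative error ≈ 11.71%.

Directly count primes up to 9638: π(9638) = 1190. The PNT approximation gives 9638/ln(9638) ≈ 9638/9.17347 ≈ 1050.64. Relative error (π(x) − x/ln(x)) / π(x) ≈ 11.71%; the approximation is known to undercount slightly (Li(x) is a better estimate).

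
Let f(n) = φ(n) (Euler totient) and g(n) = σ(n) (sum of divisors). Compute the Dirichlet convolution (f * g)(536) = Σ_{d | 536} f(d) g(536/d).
(φ * σ)(536) = 4288

Divisors of 536: [1, 2, 4, 8, 67, 134, 268, 536]. For each d | 536:
  d = 1: φ(1) · σ(536/1) = 1 · 1020 = 1020
  d = 2: φ(2) · σ(536/2) = 1 · 476 = 476
  d = 4: φ(4) · σ(536/4) = 2 · 204 = 408
  d = 8: φ(8) · σ(536/8) = 4 · 68 = 272
  d = 67: φ(67) · σ(536/67) = 66 · 15 = 990
  d = 134: φ(134) · σ(536/134) = 66 · 7 = 462
  d = 268: φ(268) · σ(536/268) = 132 · 3 = 396
  d = 536: φ(536) · σ(536/536) = 264 · 1 = 264
Summing: (φ * σ)(536) = 1020 + 476 + 408 + 272 + 990 + 462 + 396 + 264 = 4288.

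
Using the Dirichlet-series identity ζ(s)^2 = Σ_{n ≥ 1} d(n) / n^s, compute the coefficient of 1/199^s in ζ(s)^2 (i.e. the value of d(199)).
d(199) = 2

ζ(s)^2 = (Σ 1/m^s)(Σ 1/k^s). The coefficient of 1/n^s in the product is the number of ordered pairs (m, k) with mk = n, which equals d(n). For n = 199, divisors are [1, 199], so d(199) = 2.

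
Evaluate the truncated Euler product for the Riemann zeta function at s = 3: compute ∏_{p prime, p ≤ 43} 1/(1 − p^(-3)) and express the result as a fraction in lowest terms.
∏ = 11622300127850926153432227486340003/9669167824002218213355442162630656

The primes p ≤ 43 are [2, 3, 5, 7, 11, 13, 17, 19, 23, 29, 31, 37, 41, 43]. For each prime, (1 − 1/p^3)^(-1) = p^3 / (p^3 − 1). The product is (1 − 1/2^3)^(-1), (1 − 1/3^3)^(-1), (1 − 1/5^3)^(-1), (1 − 1/7^3)^(-1), (1 − 1/11^3)^(-1), (1 − 1/13^3)^(-1), (1 − 1/17^3)^(-1), (1 − 1/19^3)^(-1), (1 − 1/23^3)^(-1), (1 − 1/29^3)^(-1), (1 − 1/31^3)^(-1), (1 − 1/37^3)^(-1), (1 − 1/41^3)^(-1), (1 − 1/43^3)^(-1) = ∏ p^3 / (p^3 − 1) = 11622300127850926153432227486340003/9669167824002218213355442162630656.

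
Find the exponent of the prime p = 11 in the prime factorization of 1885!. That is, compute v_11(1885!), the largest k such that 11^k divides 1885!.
v_11(1885!) = 187

Legendre's formula: v_p(n!) = Σ_{k ≥ 1} ⌊n / p^k⌋. For p = 11, n = 1885, the terms are:
  ⌊1885/11^1⌋ = ⌊1885/11⌋ = 171
  ⌊1885/11^2⌋ = ⌊1885/121⌋ = 15
  ⌊1885/11^3⌋ = ⌊1885/1331⌋ = 1
(the next term ⌊1885/11^4⌋ = 0, terminating the sum). Summing: v_11(1885!) = 171 + 15 + 1 = 187.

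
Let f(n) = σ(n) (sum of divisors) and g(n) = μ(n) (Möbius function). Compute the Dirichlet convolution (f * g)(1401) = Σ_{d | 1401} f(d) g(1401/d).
(σ * μ)(1401) = 1401

Divisors of 1401: [1, 3, 467, 1401]. For each d | 1401:
  d = 1: σ(1) · μ(1401/1) = 1 · 1 = 1
  d = 3: σ(3) · μ(1401/3) = 4 · -1 = -4
  d = 467: σ(467) · μ(1401/467) = 468 · -1 = -468
  d = 1401: σ(1401) · μ(1401/1401) = 1872 · 1 = 1872
Summing: (σ * μ)(1401) = 1 + -4 + -468 + 1872 = 1401.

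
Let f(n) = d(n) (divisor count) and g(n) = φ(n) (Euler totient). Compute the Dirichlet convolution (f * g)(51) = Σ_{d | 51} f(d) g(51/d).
(d * φ)(51) = 72

Divisors of 51: [1, 3, 17, 51]. For each d | 51:
  d = 1: d(1) · φ(51/1) = 1 · 32 = 32
  d = 3: d(3) · φ(51/3) = 2 · 16 = 32
  d = 17: d(17) · φ(51/17) = 2 · 2 = 4
  d = 51: d(51) · φ(51/51) = 4 · 1 = 4
Summing: (d * φ)(51) = 32 + 32 + 4 + 4 = 72.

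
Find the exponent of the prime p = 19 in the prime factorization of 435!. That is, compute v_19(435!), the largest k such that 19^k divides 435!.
v_19(435!) = 23

Legendre's formula: v_p(n!) = Σ_{k ≥ 1} ⌊n / p^k⌋. For p = 19, n = 435, the terms are:
  ⌊435/19^1⌋ = ⌊435/19⌋ = 22
  ⌊435/19^2⌋ = ⌊435/361⌋ = 1
(the next term ⌊435/19^3⌋ = 0, terminating the sum). Summing: v_19(435!) = 22 + 1 = 23.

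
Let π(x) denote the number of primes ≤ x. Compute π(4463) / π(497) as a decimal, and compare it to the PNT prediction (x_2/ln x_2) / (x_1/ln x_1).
π(4463)/π(497) = 607/94 ≈ 6.4574;  PNT prediction ≈ 6.6344.

π(497) = 94 and π(4463) = 607, so π(4463)/π(497) ≈ 6.4574. The PNT-predicted ratio is (4463/ln(4463)) / (497/ln(497)) ≈ 6.6344. The two agree to within a few percent, as expected.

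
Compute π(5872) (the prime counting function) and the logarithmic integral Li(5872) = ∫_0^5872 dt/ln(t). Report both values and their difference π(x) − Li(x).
π(5872) = 773;  Li(5872) ≈ 785.68;  π(x) − Li(x) ≈ -12.68.

Direct count of primes ≤ 5872 gives π(5872) = 773. Numerical evaluation of the logarithmic integral gives Li(5872) ≈ 785.68. The difference π(x) − Li(x) ≈ -12.68 is typically negative for small/moderate x (Li(x) overestimates), though Littlewood's theorem shows this sign changes infinitely often.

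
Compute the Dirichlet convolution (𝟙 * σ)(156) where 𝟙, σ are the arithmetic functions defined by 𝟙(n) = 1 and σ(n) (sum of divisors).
(𝟙 * σ)(156) = 825

Divisors of 156: [1, 2, 3, 4, 6, 12, 13, 26, 39, 52, 78, 156]. For each d | 156:
  d = 1: 𝟙(1) · σ(156/1) = 1 · 392 = 392
  d = 2: 𝟙(2) · σ(156/2) = 1 · 168 = 168
  d = 3: 𝟙(3) · σ(156/3) = 1 · 98 = 98
  d = 4: 𝟙(4) · σ(156/4) = 1 · 56 = 56
  d = 6: 𝟙(6) · σ(156/6) = 1 · 42 = 42
  d = 12: 𝟙(12) · σ(156/12) = 1 · 14 = 14
  d = 13: 𝟙(13) · σ(156/13) = 1 · 28 = 28
  d = 26: 𝟙(26) · σ(156/26) = 1 · 12 = 12
  d = 39: 𝟙(39) · σ(156/39) = 1 · 7 = 7
  d = 52: 𝟙(52) · σ(156/52) = 1 · 4 = 4
  d = 78: 𝟙(78) · σ(156/78) = 1 · 3 = 3
  d = 156: 𝟙(156) · σ(156/156) = 1 · 1 = 1
Summing: (𝟙 * σ)(156) = 392 + 168 + 98 + 56 + 42 + 14 + 28 + 12 + 7 + 4 + 3 + 1 = 825.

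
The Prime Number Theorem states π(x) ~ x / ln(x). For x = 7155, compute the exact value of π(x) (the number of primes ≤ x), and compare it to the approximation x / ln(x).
π(7155) = 915;  x/ln(x) ≈ 806.15;  relative error ≈ 11.90%.

Directly count primes up to 7155: π(7155) = 915. The PNT approximation gives 7155/ln(7155) ≈ 7155/8.87557 ≈ 806.15. Relative error (π(x) − x/ln(x)) / π(x) ≈ 11.90%; the approximation is known to undercount slightly (Li(x) is a better estimate).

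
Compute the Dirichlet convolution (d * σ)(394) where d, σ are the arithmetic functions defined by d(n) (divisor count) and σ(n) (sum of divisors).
(d * σ)(394) = 1000

Divisors of 394: [1, 2, 197, 394]. For each d | 394:
  d = 1: d(1) · σ(394/1) = 1 · 594 = 594
  d = 2: d(2) · σ(394/2) = 2 · 198 = 396
  d = 197: d(197) · σ(394/197) = 2 · 3 = 6
  d = 394: d(394) · σ(394/394) = 4 · 1 = 4
Summing: (d * σ)(394) = 594 + 396 + 6 + 4 = 1000.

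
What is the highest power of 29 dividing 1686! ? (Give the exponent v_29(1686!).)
v_29(1686!) = 60

Legendre's formula: v_p(n!) = Σ_{k ≥ 1} ⌊n / p^k⌋. For p = 29, n = 1686, the terms are:
  ⌊1686/29^1⌋ = ⌊1686/29⌋ = 58
  ⌊1686/29^2⌋ = ⌊1686/841⌋ = 2
(the next term ⌊1686/29^3⌋ = 0, terminating the sum). Summing: v_29(1686!) = 58 + 2 = 60.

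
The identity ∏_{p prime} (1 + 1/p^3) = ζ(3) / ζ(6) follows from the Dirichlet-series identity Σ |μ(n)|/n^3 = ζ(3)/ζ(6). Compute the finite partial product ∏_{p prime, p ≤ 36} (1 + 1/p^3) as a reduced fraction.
∏ = 123276368443014873612288/104343309932640260237195

The primes p ≤ 36 are [2, 3, 5, 7, 11, 13, 17, 19, 23, 29, 31]. For each, (1 + 1/p^3) = (p^3 + 1)/p^3. Multiplying these fractions over p ∈ [2, 3, 5, 7, 11, 13, 17, 19, 23, 29, 31] gives 123276368443014873612288/104343309932640260237195. (In the limit P → ∞ this tends to ζ(3)/ζ(6).)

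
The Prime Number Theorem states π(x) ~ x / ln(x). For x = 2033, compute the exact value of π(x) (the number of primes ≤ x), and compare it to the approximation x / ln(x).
π(2033) = 308;  x/ln(x) ≈ 266.89;  relative error ≈ 13.35%.

Directly count primes up to 2033: π(2033) = 308. The PNT approximation gives 2033/ln(2033) ≈ 2033/7.61727 ≈ 266.89. Relative error (π(x) − x/ln(x)) / π(x) ≈ 13.35%; the approximation is known to undercount slightly (Li(x) is a better estimate).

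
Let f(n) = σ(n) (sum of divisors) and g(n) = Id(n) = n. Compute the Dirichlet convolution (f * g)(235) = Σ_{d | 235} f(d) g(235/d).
(σ * Id)(235) = 1045

Divisors of 235: [1, 5, 47, 235]. For each d | 235:
  d = 1: σ(1) · Id(235/1) = 1 · 235 = 235
  d = 5: σ(5) · Id(235/5) = 6 · 47 = 282
  d = 47: σ(47) · Id(235/47) = 48 · 5 = 240
  d = 235: σ(235) · Id(235/235) = 288 · 1 = 288
Summing: (σ * Id)(235) = 235 + 282 + 240 + 288 = 1045.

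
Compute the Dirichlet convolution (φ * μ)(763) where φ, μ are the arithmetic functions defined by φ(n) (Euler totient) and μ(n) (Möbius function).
(φ * μ)(763) = 535

Divisors of 763: [1, 7, 109, 763]. For each d | 763:
  d = 1: φ(1) · μ(763/1) = 1 · 1 = 1
  d = 7: φ(7) · μ(763/7) = 6 · -1 = -6
  d = 109: φ(109) · μ(763/109) = 108 · -1 = -108
  d = 763: φ(763) · μ(763/763) = 648 · 1 = 648
Summing: (φ * μ)(763) = 1 + -6 + -108 + 648 = 535.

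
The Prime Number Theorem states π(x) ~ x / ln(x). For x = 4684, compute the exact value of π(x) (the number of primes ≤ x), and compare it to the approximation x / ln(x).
π(4684) = 633;  x/ln(x) ≈ 554.19;  relative error ≈ 12.45%.

Directly count primes up to 4684: π(4684) = 633. The PNT approximation gives 4684/ln(4684) ≈ 4684/8.45191 ≈ 554.19. Relative error (π(x) − x/ln(x)) / π(x) ≈ 12.45%; the approximation is known to undercount slightly (Li(x) is a better estimate).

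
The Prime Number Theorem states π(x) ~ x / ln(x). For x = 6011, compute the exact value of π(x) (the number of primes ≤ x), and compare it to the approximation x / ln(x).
π(6011) = 785;  x/ln(x) ≈ 690.81;  relative error ≈ 12.00%.

Directly count primes up to 6011: π(6011) = 785. The PNT approximation gives 6011/ln(6011) ≈ 6011/8.70135 ≈ 690.81. Relative error (π(x) − x/ln(x)) / π(x) ≈ 12.00%; the approximation is known to undercount slightly (Li(x) is a better estimate).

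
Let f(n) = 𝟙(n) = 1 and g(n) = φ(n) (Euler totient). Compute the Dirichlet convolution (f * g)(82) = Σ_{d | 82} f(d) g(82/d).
(𝟙 * φ)(82) = 82

Divisors of 82: [1, 2, 41, 82]. For each d | 82:
  d = 1: 𝟙(1) · φ(82/1) = 1 · 40 = 40
  d = 2: 𝟙(2) · φ(82/2) = 1 · 40 = 40
  d = 41: 𝟙(41) · φ(82/41) = 1 · 1 = 1
  d = 82: 𝟙(82) · φ(82/82) = 1 · 1 = 1
Summing: (𝟙 * φ)(82) = 40 + 40 + 1 + 1 = 82.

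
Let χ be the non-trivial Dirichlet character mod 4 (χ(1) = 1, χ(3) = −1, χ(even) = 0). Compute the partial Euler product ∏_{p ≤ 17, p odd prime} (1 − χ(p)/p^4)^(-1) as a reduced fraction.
∏ = 1355132279576075/1370266988576768

The odd primes p ≤ 17 are [3, 5, 7, 11, 13, 17]. For each, χ(p) = 1 if p ≡ 1 mod 4, χ(p) = −1 if p ≡ 3 mod 4. Taking (1 − χ(p)/p^4)^(-1) = p^4/(p^4 − χ(p)): (1 − (-1)/3^4)^(-1) · (1 − (1)/5^4)^(-1) · (1 − (-1)/7^4)^(-1) · (1 − (-1)/11^4)^(-1) · (1 − (1)/13^4)^(-1) · (1 − (1)/17^4)^(-1) = 1355132279576075/1370266988576768.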